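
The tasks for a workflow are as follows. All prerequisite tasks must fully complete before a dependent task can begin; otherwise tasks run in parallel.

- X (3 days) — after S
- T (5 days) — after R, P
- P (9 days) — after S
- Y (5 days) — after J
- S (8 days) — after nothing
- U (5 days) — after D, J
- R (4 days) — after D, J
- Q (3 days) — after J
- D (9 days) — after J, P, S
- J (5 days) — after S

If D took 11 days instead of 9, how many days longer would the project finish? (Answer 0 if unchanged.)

Baseline: S→P→D→R→T = 8+9+9+4+5 = 35 → 35 days.
D lies on that path, so at 11 days the path becomes 37 days.
The critical path is still S→P→D→R→T; finish is now 37 days.
Change in finish: 37 − 35 = +2 days.

2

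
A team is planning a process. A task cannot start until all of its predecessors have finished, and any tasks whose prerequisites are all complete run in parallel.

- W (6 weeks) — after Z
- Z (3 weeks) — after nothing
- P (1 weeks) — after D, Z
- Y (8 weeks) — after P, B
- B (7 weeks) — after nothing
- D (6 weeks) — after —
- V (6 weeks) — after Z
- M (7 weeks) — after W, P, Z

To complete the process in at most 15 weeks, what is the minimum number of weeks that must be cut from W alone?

Current finish: 16 weeks; target: 15.
W is on every critical path, so each week cut from W cuts the finish by one (this holds down to a finish of 15).
Need 16 − 15 = 1 week off W → W becomes 5 weeks, finish becomes 15.

1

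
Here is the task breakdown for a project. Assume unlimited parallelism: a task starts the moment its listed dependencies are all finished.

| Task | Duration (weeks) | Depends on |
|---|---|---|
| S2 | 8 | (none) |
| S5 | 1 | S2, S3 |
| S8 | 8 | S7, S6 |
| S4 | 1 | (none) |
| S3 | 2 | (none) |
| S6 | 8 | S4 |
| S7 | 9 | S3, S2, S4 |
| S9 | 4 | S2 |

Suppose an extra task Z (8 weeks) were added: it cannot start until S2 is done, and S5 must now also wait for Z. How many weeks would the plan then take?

25

Originally the plan takes 25 weeks.
With Z inserted, S5 now waits for max(S2, S3, Z).
New critical path: S2→S7→S8 = 8+9+8 = 25 ⇒ 25 weeks.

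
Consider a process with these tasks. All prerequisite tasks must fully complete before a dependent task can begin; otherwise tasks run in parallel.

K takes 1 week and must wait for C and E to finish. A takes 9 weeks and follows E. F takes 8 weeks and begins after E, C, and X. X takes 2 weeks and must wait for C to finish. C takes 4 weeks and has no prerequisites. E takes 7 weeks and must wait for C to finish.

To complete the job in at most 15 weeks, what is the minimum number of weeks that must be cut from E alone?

Current finish: 20 weeks; target: 15.
E is on every critical path, so each week cut from E cuts the finish by one (this holds down to a finish of 14).
Need 20 − 15 = 5 weeks off E → E becomes 2 weeks, finish becomes 15.

5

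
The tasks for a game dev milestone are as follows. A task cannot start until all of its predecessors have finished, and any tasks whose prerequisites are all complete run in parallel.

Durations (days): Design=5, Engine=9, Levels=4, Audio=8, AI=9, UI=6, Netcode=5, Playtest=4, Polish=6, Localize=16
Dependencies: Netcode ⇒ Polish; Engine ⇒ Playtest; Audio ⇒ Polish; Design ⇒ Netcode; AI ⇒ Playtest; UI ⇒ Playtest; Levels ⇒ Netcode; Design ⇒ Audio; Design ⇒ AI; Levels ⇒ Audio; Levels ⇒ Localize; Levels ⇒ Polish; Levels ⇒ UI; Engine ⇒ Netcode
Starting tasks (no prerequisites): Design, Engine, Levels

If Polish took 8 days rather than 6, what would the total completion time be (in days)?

The binding path is Engine→Netcode→Polish = 9+5+6 = 20; finish at 20 days.
Polish is on the critical path; changing it to 8 makes that path 22 days.
No other chain overtakes it, so the finish is 22 days.

22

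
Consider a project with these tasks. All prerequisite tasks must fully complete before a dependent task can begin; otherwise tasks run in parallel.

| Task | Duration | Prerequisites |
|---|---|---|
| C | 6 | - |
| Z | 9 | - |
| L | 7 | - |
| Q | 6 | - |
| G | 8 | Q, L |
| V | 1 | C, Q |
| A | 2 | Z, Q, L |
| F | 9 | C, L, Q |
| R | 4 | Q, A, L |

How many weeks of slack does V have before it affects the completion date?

9

L→F = 7+9 = 16 sets the makespan at 16 weeks.
Longest path through V: 7 weeks (earliest finish 7, latest finish 16).
Float = 16 − 7 = 9.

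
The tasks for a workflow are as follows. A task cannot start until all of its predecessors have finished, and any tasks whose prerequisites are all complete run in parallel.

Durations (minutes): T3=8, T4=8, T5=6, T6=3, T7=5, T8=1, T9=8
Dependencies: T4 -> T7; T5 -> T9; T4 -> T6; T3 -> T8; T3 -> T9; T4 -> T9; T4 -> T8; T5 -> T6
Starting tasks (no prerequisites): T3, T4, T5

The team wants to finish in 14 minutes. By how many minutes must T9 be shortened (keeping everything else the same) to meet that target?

2

Current finish: 16 minutes; target: 14.
T9 is on every critical path, so each minute cut from T9 cuts the finish by one (this holds down to a finish of 13).
Need 16 − 14 = 2 minutes off T9 → T9 becomes 6 minutes, finish becomes 14.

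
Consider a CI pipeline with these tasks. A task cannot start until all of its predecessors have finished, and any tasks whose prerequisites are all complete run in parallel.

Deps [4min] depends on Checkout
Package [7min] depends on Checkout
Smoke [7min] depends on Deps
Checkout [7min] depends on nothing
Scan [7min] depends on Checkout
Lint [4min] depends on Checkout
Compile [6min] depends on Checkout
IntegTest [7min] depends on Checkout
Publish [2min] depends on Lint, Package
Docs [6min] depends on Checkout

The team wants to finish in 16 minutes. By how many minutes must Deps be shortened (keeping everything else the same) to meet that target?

2

Current finish: 18 minutes; target: 16.
Deps is on every critical path, so each minute cut from Deps cuts the finish by one (this holds down to a finish of 16).
Need 18 − 16 = 2 minutes off Deps → Deps becomes 2 minutes, finish becomes 16.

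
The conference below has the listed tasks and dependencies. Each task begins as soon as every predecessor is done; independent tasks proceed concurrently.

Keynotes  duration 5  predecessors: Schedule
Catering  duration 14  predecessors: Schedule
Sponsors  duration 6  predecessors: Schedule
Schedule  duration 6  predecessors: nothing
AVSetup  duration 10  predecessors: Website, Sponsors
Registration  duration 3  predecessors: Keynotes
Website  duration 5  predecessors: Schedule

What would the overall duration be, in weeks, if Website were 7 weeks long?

23

Baseline: Schedule→Sponsors→AVSetup = 6+6+10 = 22 → 22 weeks.
Website is off the critical path — its longest chain is 21 weeks, giving 1 of slack.
The binding chain switches to Schedule→Website→AVSetup = 6+7+10 = 23; finish 23 weeks.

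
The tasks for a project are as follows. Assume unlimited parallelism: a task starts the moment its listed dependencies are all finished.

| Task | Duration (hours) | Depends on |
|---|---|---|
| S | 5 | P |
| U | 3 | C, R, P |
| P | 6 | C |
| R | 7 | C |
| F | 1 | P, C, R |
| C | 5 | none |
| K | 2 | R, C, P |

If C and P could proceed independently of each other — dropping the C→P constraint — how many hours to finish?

Original critical path: C→P→S = 5+6+5 = 16 ⇒ 16 hours.
Without C→P, P's earliest start moves from 5 to 0.
After: C→R→U = 5+7+3 = 15 → 15 hours.

15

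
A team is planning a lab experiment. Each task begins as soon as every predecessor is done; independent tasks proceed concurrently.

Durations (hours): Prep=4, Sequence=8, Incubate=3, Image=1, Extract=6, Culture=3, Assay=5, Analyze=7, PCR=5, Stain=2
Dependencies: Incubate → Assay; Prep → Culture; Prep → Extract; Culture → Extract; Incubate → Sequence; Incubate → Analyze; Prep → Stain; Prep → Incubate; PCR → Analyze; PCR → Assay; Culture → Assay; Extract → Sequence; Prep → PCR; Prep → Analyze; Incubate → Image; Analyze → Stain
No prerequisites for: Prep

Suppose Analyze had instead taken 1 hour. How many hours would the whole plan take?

21

Baseline: Prep→Culture→Extract→Sequence = 4+3+6+8 = 21 → 21 hours.
The longest path through Analyze is only 18 hours, so Analyze has float 3.
That remains the longest chain; total 21 hours.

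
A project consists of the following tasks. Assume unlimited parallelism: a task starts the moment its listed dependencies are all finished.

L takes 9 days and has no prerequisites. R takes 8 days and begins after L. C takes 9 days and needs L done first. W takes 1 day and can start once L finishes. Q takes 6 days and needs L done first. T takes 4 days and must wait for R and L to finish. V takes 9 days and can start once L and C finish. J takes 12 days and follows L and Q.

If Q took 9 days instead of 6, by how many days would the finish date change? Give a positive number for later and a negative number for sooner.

3

The binding path is L→Q→J = 9+6+12 = 27; finish at 27 days.
Since Q is critical, the +3 change carries straight to that chain (now 30 days).
No other chain overtakes it, so the finish is 30 days.
Change in finish: 30 − 27 = +3 days.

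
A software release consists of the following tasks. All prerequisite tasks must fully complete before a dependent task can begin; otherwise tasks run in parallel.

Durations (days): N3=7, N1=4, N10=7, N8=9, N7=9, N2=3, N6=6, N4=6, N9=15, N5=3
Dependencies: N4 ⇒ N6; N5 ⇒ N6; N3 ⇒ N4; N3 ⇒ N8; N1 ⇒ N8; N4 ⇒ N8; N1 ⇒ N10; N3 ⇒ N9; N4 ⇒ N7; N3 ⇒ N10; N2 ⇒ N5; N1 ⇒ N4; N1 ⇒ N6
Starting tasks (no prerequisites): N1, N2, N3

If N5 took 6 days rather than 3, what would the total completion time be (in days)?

22

Critical path before the change: N3→N4→N7 = 7+6+9 = 22 giving 22 days.
N5 is off the critical path — its longest chain is 12 days, giving 10 of slack.
That remains the longest chain; total 22 days.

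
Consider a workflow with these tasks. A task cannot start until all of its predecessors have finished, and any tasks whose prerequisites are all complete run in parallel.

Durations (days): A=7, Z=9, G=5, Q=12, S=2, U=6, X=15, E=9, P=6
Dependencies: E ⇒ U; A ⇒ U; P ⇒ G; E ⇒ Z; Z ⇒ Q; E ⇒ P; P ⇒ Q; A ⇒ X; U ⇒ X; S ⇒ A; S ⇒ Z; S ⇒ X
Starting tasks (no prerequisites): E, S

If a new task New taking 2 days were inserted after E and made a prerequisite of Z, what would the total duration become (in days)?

32

Originally the job takes 30 days.
With New inserted, Z now waits for max(E, S, New).
New critical path: E→New→Z→Q = 9+2+9+12 = 32 ⇒ 32 days.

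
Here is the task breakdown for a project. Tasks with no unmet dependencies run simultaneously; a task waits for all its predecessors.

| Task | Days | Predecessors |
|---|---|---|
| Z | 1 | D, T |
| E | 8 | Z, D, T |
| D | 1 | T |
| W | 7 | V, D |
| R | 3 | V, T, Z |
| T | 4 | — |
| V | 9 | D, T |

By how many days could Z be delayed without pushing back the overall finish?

T→D→V→W = 4+1+9+7 = 21 sets the makespan at 21 days.
Longest path through Z: 14 days (earliest finish 6, latest finish 13).
So Z can slip 13 − 6 = 7 days.

7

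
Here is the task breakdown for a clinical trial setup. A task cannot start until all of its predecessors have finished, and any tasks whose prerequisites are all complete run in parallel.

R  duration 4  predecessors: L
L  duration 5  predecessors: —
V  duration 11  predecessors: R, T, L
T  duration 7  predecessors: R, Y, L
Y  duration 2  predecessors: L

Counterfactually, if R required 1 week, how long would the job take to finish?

25

As given, the longest chain is L→R→T→V = 5+4+7+11 = 27, so the finish is 27 weeks.
R is on the critical path; changing it to 1 makes that path 24 weeks.
The binding chain switches to L→Y→T→V = 5+2+7+11 = 25; finish 25 weeks.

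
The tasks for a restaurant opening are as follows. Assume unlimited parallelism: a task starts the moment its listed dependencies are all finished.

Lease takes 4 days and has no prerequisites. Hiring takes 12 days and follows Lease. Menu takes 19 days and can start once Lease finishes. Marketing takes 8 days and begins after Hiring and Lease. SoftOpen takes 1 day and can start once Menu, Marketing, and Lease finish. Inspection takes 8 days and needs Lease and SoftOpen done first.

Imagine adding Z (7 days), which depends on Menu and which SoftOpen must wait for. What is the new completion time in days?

Originally the schedule takes 33 days.
With Z inserted, SoftOpen now waits for max(Menu, Marketing, Lease, Z).
New critical path: Lease→Menu→Z→SoftOpen→Inspection = 4+19+7+1+8 = 39 ⇒ 39 days.

39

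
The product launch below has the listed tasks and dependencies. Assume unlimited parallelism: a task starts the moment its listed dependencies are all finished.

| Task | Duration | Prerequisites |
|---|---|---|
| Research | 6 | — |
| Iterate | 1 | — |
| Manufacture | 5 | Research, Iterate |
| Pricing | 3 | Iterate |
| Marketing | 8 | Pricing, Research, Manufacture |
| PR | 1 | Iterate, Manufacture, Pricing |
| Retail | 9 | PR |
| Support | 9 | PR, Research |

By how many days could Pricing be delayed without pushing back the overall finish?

The longest chain is Research→Manufacture→PR→Retail = 6+5+1+9 = 21; overall finish 21 days.
The longest chain containing Pricing totals 14 days.
Slack of Pricing = 8 − 1 = 7 days.

7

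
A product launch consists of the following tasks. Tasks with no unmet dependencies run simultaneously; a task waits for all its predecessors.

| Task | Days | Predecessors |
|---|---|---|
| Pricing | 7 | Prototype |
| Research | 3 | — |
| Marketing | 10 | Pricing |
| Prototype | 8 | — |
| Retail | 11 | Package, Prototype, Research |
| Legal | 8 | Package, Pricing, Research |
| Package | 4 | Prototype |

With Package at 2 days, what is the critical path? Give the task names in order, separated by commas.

Prototype, Pricing, Marketing

As given, the longest chain is Prototype→Pricing→Marketing = 8+7+10 = 25, so the finish is 25 days.
The longest path through Package is only 23 days, so Package has float 2.
The critical path is still Prototype→Pricing→Marketing; finish is now 25 days.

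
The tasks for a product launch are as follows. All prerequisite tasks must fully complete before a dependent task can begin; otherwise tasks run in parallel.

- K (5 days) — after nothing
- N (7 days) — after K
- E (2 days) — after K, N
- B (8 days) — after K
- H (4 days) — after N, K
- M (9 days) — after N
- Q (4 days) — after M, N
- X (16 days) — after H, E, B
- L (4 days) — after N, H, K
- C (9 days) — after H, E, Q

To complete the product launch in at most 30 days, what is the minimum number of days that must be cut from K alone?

Current finish: 34 days; target: 30.
K is on every critical path, so each day cut from K cuts the finish by one (this holds down to a finish of 30).
Need 34 − 30 = 4 days off K → K becomes 1 day, finish becomes 30.

4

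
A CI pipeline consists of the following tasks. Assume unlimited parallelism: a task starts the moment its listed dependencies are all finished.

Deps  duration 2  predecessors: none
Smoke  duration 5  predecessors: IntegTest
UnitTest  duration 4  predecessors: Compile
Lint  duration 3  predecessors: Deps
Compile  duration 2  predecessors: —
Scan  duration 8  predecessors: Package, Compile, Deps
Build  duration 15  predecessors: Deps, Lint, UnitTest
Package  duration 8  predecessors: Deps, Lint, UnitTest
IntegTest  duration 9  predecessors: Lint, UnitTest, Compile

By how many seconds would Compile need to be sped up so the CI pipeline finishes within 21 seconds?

1

Current finish: 22 seconds; target: 21.
Compile is on every critical path, so each second cut from Compile cuts the finish by one (this holds down to a finish of 21).
Need 22 − 21 = 1 second off Compile → Compile becomes 1 second, finish becomes 21.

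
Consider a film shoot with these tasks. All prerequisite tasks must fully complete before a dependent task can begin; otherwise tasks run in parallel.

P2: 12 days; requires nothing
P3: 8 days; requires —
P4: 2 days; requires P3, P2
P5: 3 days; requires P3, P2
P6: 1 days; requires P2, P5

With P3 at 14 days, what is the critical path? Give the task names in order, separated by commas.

Baseline: P2→P5→P6 = 12+3+1 = 16 → 16 days.
P3 is off the critical path — its longest chain is 12 days, giving 4 of slack.
Now P3→P5→P6 = 14+3+1 = 18 is longest, so the finish becomes 18 days.

P3, P5, P6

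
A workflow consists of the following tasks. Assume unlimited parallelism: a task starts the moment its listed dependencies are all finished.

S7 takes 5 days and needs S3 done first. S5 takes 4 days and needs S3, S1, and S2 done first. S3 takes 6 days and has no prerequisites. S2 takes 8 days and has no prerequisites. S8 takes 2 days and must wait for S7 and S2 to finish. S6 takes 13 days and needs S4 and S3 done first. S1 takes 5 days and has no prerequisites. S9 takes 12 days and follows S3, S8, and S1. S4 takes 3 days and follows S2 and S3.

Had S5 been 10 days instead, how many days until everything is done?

Baseline: S3→S7→S8→S9 = 6+5+2+12 = 25 → 25 days.
S5 is off the critical path — its longest chain is 12 days, giving 13 of slack.
The critical path is still S3→S7→S8→S9; finish is now 25 days.

25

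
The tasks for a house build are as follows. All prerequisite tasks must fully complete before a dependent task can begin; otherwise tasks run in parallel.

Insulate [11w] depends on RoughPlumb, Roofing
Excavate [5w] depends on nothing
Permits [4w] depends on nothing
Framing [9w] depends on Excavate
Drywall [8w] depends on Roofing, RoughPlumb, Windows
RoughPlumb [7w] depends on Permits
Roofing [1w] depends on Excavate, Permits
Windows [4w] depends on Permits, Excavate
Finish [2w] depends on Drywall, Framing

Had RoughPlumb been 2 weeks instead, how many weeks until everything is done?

Actual critical path: Permits→RoughPlumb→Insulate = 4+7+11 = 22 ⇒ 22 weeks.
RoughPlumb is on the critical path; changing it to 2 makes that path 17 weeks.
Now Excavate→Windows→Drywall→Finish = 5+4+8+2 = 19 is longest, so the finish becomes 19 weeks.

19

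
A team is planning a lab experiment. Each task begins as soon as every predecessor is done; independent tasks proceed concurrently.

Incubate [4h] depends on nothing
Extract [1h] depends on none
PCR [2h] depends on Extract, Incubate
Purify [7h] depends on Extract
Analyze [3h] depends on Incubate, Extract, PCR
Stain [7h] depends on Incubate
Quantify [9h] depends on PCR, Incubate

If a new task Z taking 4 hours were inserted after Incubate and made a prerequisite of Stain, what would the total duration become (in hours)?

Originally the lab experiment takes 15 hours.
With Z inserted, Stain now waits for max(Incubate, Z).
New critical path: Incubate→Z→Stain = 4+4+7 = 15 ⇒ 15 hours.

15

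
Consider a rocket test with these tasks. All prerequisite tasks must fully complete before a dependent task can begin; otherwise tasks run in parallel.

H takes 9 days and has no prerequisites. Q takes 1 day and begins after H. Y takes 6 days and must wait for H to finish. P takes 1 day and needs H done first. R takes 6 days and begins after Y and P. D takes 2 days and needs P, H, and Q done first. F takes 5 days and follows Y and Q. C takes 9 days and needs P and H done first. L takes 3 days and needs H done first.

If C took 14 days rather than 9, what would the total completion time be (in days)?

24

Critical path before the change: H→Y→R = 9+6+6 = 21 giving 21 days.
C is off the critical path — its longest chain is 19 days, giving 2 of slack.
The binding chain switches to H→P→C = 9+1+14 = 24; finish 24 days.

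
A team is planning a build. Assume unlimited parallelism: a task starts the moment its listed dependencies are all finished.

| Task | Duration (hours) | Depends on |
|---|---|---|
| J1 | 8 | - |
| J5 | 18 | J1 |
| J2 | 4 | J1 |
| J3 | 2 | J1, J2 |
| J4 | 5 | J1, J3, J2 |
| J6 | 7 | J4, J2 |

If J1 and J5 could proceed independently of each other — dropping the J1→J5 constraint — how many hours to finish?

Before: longest chain J1→J2→J3→J4→J6 = 8+4+2+5+7 = 26, finish 26.
Without J1→J5, J5's earliest start moves from 8 to 0.
New critical path: J1→J2→J3→J4→J6 = 8+4+2+5+7 = 26 ⇒ 26 hours.

26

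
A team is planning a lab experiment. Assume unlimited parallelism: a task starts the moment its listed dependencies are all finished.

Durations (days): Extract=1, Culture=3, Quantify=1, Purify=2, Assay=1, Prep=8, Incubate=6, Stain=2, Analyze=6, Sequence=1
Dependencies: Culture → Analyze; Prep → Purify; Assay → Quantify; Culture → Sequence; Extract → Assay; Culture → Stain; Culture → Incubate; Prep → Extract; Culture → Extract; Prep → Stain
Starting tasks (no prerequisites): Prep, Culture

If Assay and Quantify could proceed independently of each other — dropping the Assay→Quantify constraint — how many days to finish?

10

With the dependency in place, Prep→Extract→Assay→Quantify = 8+1+1+1 = 11 sets the finish at 11 days.
Without Assay→Quantify, Quantify's earliest start moves from 10 to 0.
After: Prep→Extract→Assay = 8+1+1 = 10 → 10 days.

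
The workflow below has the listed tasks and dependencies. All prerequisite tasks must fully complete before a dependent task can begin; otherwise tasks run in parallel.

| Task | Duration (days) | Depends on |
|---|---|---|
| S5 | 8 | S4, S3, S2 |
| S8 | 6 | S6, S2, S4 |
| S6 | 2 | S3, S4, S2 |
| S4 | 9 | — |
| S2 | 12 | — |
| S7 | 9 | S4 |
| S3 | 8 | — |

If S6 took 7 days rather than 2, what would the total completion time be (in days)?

25

Actual critical path: S2→S6→S8 = 12+2+6 = 20 ⇒ 20 days.
Since S6 is critical, the +5 change carries straight to that chain (now 25 days).
That remains the longest chain; total 25 days.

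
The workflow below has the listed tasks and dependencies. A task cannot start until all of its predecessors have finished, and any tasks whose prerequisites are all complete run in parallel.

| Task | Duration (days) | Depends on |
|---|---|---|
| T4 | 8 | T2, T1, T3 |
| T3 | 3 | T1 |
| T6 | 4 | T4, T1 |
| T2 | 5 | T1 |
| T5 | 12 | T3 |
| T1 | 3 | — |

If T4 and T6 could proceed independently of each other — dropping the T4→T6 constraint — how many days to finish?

18

Original critical path: T1→T2→T4→T6 = 3+5+8+4 = 20 ⇒ 20 days.
Without T4→T6, T6's earliest start moves from 16 to 3.
New critical path: T1→T3→T5 = 3+3+12 = 18 ⇒ 18 days.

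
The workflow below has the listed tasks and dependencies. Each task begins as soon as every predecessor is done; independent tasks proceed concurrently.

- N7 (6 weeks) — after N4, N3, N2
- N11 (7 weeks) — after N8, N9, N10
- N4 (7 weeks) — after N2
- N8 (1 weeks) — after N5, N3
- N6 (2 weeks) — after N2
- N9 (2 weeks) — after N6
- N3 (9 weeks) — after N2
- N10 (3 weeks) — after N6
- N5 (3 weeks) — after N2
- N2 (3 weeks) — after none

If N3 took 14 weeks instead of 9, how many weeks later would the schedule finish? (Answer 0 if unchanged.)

Critical path before the change: N2→N3→N8→N11 = 3+9+1+7 = 20 giving 20 weeks.
Since N3 is critical, the +5 change carries straight to that chain (now 25 weeks).
No other chain overtakes it, so the finish is 25 weeks.
Change in finish: 25 − 20 = +5 weeks.

5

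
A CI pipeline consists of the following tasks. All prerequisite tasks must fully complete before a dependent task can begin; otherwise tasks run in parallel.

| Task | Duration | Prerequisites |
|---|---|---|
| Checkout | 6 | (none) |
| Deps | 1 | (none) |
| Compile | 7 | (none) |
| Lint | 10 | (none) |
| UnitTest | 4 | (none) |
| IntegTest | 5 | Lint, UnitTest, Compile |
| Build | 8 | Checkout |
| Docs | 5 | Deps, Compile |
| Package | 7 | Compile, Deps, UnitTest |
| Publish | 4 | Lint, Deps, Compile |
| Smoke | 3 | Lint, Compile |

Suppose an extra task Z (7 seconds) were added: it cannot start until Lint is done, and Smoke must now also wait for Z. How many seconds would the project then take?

Originally the project takes 15 seconds.
With Z inserted, Smoke now waits for max(Lint, Compile, Z).
New critical path: Lint→Z→Smoke = 10+7+3 = 20 ⇒ 20 seconds.

20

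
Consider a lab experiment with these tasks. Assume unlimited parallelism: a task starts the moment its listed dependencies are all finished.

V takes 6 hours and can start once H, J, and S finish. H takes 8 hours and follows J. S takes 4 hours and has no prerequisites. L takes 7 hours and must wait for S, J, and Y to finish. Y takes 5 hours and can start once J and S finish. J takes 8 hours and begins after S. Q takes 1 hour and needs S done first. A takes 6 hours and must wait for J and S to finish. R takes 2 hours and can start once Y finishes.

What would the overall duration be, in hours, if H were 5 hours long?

24

Critical path before the change: S→J→H→V = 4+8+8+6 = 26 giving 26 hours.
H lies on that path, so at 5 hours the path becomes 23 hours.
Now S→J→Y→L = 4+8+5+7 = 24 is longest, so the finish becomes 24 hours.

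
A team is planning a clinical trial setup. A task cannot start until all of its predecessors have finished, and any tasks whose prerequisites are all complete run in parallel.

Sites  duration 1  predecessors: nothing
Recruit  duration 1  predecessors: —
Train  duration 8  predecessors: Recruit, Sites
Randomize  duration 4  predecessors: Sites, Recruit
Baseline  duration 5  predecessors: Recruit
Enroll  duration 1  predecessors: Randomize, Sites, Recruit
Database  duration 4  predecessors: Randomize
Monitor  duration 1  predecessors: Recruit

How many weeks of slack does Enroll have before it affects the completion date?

The longest chain is Sites→Train = 1+8 = 9; overall finish 9 weeks.
Enroll finishes as early as 6 and must finish by 9.
Float = 9 − 6 = 3.

3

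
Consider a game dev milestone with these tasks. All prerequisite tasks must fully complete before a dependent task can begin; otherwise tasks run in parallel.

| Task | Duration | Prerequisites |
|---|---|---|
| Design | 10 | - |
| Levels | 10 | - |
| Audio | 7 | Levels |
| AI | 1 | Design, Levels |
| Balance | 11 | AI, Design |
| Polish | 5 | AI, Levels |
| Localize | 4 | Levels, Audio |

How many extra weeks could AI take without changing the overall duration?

The longest chain is Design→AI→Balance = 10+1+11 = 22; overall finish 22 weeks.
Longest path through AI: 22 weeks (earliest finish 11, latest finish 11).
Float = 22 − 22 = 0.

0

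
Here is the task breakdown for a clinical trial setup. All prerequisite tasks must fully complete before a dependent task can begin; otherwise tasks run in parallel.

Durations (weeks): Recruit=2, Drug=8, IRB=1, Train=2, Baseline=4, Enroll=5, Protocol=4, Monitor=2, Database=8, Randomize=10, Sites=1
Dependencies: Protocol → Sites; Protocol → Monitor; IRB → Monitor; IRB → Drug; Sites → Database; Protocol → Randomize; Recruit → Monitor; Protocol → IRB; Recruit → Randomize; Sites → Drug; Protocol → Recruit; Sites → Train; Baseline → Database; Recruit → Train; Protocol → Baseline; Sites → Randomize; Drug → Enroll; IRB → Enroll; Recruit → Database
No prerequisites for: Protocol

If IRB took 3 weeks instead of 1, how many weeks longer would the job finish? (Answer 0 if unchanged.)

2

The binding path is Protocol→IRB→Drug→Enroll = 4+1+8+5 = 18; finish at 18 weeks.
IRB is on the critical path; changing it to 3 makes that path 20 weeks.
The critical path is still Protocol→IRB→Drug→Enroll; finish is now 20 weeks.
Change in finish: 20 − 18 = +2 weeks.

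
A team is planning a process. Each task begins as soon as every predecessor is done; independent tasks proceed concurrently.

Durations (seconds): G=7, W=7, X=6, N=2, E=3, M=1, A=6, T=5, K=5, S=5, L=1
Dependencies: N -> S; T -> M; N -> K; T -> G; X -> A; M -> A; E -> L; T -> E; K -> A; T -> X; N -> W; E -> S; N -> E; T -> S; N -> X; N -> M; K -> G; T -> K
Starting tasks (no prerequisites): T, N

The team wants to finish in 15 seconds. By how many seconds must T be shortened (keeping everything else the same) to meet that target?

Current finish: 17 seconds; target: 15.
T is on every critical path, so each second cut from T cuts the finish by one (this holds down to a finish of 14).
Need 17 − 15 = 2 seconds off T → T becomes 3 seconds, finish becomes 15.

2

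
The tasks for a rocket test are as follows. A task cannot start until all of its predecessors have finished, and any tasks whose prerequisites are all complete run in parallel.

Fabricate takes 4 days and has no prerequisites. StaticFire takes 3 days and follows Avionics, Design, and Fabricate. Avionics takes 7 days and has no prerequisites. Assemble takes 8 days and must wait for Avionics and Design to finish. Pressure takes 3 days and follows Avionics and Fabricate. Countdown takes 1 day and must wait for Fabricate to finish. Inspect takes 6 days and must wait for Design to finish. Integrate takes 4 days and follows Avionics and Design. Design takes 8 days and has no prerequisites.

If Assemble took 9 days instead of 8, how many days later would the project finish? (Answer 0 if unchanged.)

1

Actual critical path: Design→Assemble = 8+8 = 16 ⇒ 16 days.
Assemble is on the critical path; changing it to 9 makes that path 17 days.
No other chain overtakes it, so the finish is 17 days.
Change in finish: 17 − 16 = +1 days.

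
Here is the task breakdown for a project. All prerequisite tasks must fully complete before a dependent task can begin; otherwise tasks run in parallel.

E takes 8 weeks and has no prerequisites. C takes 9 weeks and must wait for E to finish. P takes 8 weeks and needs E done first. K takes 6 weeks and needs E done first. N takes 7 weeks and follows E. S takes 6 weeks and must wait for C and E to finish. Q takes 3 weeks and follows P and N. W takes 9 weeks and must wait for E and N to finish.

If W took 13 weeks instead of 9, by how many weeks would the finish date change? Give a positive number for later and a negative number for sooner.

4

As given, the longest chain is E→N→W = 8+7+9 = 24, so the finish is 24 weeks.
W is on the critical path; changing it to 13 makes that path 28 weeks.
No other chain overtakes it, so the finish is 28 weeks.
Change in finish: 28 − 24 = +4 weeks.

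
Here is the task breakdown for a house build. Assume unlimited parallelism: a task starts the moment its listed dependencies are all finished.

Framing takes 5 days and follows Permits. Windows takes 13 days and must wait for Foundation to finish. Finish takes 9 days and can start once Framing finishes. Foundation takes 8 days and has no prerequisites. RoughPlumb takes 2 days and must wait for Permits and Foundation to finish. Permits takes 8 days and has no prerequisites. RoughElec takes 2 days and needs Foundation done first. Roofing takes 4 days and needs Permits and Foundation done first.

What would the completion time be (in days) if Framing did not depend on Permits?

21

Original critical path: Permits→Framing→Finish = 8+5+9 = 22 ⇒ 22 days.
Without Permits→Framing, Framing's earliest start moves from 8 to 0.
After: Foundation→Windows = 8+13 = 21 → 21 days.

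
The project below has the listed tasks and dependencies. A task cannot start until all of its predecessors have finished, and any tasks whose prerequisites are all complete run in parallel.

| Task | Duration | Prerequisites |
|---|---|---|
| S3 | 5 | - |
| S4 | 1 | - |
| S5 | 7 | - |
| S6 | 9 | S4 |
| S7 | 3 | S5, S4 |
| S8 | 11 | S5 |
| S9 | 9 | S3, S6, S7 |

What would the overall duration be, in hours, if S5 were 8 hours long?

Critical path before the change: S5→S7→S9 = 7+3+9 = 19 giving 19 hours.
S5 is on the critical path; changing it to 8 makes that path 20 hours.
That remains the longest chain; total 20 hours.

20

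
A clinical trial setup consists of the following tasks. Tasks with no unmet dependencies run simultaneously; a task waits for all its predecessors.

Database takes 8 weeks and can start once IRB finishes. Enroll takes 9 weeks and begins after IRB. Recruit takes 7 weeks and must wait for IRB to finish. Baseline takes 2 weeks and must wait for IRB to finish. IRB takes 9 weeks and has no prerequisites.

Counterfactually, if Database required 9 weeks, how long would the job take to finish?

Actual critical path: IRB→Enroll = 9+9 = 18 ⇒ 18 weeks.
The longest path through Database is only 17 weeks, so Database has float 1.
The critical path is still IRB→Enroll; finish is now 18 weeks.

18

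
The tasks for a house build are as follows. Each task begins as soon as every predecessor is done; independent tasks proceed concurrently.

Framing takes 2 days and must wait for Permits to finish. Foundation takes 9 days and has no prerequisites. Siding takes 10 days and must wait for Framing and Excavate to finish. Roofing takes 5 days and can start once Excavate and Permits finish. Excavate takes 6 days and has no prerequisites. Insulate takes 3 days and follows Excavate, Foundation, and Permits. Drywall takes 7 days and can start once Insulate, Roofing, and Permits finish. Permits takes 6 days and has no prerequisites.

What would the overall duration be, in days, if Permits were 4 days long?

19

Actual critical path: Foundation→Insulate→Drywall = 9+3+7 = 19 ⇒ 19 days.
Permits is off the critical path — its longest chain is 18 days, giving 1 of slack.
That remains the longest chain; total 19 days.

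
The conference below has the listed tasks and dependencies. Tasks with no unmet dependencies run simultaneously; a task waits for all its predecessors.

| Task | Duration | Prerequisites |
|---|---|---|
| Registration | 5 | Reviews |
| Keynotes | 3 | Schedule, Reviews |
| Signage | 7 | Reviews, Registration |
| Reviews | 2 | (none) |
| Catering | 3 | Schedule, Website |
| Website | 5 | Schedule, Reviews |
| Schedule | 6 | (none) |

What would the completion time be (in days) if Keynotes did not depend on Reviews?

Original critical path: Reviews→Registration→Signage = 2+5+7 = 14 ⇒ 14 days.
Dropping Reviews→Keynotes doesn't change Keynotes's earliest start (6); another predecessor still binds.
New critical path: Reviews→Registration→Signage = 2+5+7 = 14 ⇒ 14 days.

14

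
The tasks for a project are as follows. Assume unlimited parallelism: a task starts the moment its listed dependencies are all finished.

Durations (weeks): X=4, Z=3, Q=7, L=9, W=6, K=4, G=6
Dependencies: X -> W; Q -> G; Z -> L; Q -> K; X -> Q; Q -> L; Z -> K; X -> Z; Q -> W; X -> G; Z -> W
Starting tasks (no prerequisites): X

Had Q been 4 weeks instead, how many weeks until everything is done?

17

As given, the longest chain is X→Q→L = 4+7+9 = 20, so the finish is 20 weeks.
Since Q is critical, the -3 change carries straight to that chain (now 17 weeks).
No other chain overtakes it, so the finish is 17 weeks.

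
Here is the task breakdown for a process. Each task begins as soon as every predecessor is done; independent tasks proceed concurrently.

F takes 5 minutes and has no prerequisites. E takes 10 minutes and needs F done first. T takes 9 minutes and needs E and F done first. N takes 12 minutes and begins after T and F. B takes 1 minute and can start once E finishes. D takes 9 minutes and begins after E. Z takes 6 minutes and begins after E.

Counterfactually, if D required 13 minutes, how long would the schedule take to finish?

Actual critical path: F→E→T→N = 5+10+9+12 = 36 ⇒ 36 minutes.
D is off the critical path — its longest chain is 24 minutes, giving 12 of slack.
The critical path is still F→E→T→N; finish is now 36 minutes.

36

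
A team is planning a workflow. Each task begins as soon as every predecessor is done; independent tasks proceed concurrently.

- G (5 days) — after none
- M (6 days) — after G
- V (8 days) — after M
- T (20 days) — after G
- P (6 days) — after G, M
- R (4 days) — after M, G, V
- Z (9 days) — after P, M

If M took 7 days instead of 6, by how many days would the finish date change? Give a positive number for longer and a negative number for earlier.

1

Baseline: G→M→P→Z = 5+6+6+9 = 26 → 26 days.
Since M is critical, the +1 change carries straight to that chain (now 27 days).
The critical path is still G→M→P→Z; finish is now 27 days.
Change in finish: 27 − 26 = +1 days.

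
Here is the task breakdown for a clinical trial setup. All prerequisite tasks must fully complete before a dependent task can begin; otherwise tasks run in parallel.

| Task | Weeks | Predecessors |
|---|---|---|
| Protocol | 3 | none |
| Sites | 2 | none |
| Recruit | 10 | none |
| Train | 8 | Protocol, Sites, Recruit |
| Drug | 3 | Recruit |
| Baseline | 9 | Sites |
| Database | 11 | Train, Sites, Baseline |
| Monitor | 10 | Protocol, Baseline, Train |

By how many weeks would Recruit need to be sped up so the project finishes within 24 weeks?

Current finish: 29 weeks; target: 24.
Recruit is on every critical path, so each week cut from Recruit cuts the finish by one (this holds down to a finish of 22).
Need 29 − 24 = 5 weeks off Recruit → Recruit becomes 5 weeks, finish becomes 24.

5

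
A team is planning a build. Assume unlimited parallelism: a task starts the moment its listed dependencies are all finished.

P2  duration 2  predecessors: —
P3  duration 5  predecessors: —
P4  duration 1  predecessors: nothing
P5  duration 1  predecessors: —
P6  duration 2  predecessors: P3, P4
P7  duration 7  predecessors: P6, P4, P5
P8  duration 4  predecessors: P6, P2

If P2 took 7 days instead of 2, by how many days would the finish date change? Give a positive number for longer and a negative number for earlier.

0

The binding path is P3→P6→P7 = 5+2+7 = 14; finish at 14 days.
P2 has 8 days of float (longest path through it is 6).
The critical path is still P3→P6→P7; finish is now 14 days.
Change in finish: 14 − 14 = +0 days.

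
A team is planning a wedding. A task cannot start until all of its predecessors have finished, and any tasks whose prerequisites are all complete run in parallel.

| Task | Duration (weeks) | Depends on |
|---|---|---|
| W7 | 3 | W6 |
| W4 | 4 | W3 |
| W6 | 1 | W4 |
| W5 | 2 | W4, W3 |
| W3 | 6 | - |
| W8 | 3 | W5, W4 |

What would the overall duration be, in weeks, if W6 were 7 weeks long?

Baseline: W3→W4→W5→W8 = 6+4+2+3 = 15 → 15 weeks.
The longest path through W6 is only 14 weeks, so W6 has float 1.
The binding chain switches to W3→W4→W6→W7 = 6+4+7+3 = 20; finish 20 weeks.

20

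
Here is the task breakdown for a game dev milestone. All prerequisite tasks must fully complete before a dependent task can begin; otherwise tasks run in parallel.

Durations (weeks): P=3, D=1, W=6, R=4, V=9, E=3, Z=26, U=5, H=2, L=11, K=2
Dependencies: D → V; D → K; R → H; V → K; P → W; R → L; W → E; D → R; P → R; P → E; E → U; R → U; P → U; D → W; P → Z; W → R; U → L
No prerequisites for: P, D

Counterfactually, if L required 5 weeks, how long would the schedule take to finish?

Actual critical path: P→W→R→U→L = 3+6+4+5+11 = 29 ⇒ 29 weeks.
Since L is critical, the -6 change carries straight to that chain (now 23 weeks).
The binding chain switches to P→Z = 3+26 = 29; finish 29 weeks.

29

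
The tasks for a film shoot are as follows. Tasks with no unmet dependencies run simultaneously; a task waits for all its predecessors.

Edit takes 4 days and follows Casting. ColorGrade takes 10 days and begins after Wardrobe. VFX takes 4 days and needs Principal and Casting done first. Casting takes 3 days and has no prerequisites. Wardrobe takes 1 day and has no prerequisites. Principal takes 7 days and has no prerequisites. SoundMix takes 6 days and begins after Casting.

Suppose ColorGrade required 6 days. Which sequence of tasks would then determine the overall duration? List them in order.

As given, the longest chain is Wardrobe→ColorGrade = 1+10 = 11, so the finish is 11 days.
Since ColorGrade is critical, the -4 change carries straight to that chain (now 7 days).
Now Principal→VFX = 7+4 = 11 is longest, so the finish becomes 11 days.

Principal, VFX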